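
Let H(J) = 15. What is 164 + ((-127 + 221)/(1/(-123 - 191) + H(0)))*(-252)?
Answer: -6665756/4709 ≈ -1415.5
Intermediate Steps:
164 + ((-127 + 221)/(1/(-123 - 191) + H(0)))*(-252) = 164 + ((-127 + 221)/(1/(-123 - 191) + 15))*(-252) = 164 + (94/(1/(-314) + 15))*(-252) = 164 + (94/(-1/314 + 15))*(-252) = 164 + (94/(4709/314))*(-252) = 164 + (94*(314/4709))*(-252) = 164 + (29516/4709)*(-252) = 164 - 7438032/4709 = -6665756/4709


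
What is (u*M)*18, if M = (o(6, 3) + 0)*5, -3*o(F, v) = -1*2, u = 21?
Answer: 1260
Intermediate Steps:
o(F, v) = 2/3 (o(F, v) = -(-1)*2/3 = -1/3*(-2) = 2/3)
M = 10/3 (M = (2/3 + 0)*5 = (2/3)*5 = 10/3 ≈ 3.3333)
(u*M)*18 = (21*(10/3))*18 = 70*18 = 1260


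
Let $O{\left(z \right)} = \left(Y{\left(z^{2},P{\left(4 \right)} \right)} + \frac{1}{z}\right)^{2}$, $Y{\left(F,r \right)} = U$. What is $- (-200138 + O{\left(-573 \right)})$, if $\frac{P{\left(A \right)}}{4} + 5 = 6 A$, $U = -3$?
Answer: $\frac{65708151002}{328329} \approx 2.0013 \cdot 10^{5}$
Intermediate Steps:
$P{\left(A \right)} = -20 + 24 A$ ($P{\left(A \right)} = -20 + 4 \cdot 6 A = -20 + 24 A$)
$Y{\left(F,r \right)} = -3$
$O{\left(z \right)} = \left(-3 + \frac{1}{z}\right)^{2}$
$- (-200138 + O{\left(-573 \right)}) = - (-200138 + \frac{\left(1 - -1719\right)^{2}}{328329}) = - (-200138 + \frac{\left(1 + 1719\right)^{2}}{328329}) = - (-200138 + \frac{1720^{2}}{328329}) = - (-200138 + \frac{1}{328329} \cdot 2958400) = - (-200138 + \frac{2958400}{328329}) = \left(-1\right) \left(- \frac{65708151002}{328329}\right) = \frac{65708151002}{328329}$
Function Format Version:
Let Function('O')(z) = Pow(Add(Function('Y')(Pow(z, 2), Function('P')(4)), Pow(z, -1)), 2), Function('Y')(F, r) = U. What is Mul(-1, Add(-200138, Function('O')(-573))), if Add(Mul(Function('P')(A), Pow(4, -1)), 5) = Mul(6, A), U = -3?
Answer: Rational(65708151002, 328329) ≈ 2.0013e+5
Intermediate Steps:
Function('P')(A) = Add(-20, Mul(24, A)) (Function('P')(A) = Add(-20, Mul(4, Mul(6, A))) = Add(-20, Mul(24, A)))
Function('Y')(F, r) = -3
Function('O')(z) = Pow(Add(-3, Pow(z, -1)), 2)
Mul(-1, Add(-200138, Function('O')(-573))) = Mul(-1, Add(-200138, Mul(Pow(-573, -2), Pow(Add(1, Mul(-3, -573)), 2)))) = Mul(-1, Add(-200138, Mul(Rational(1, 328329), Pow(Add(1, 1719), 2)))) = Mul(-1, Add(-200138, Mul(Rational(1, 328329), Pow(1720, 2)))) = Mul(-1, Add(-200138, Mul(Rational(1, 328329), 2958400))) = Mul(-1, Add(-200138, Rational(2958400, 328329))) = Mul(-1, Rational(-65708151002, 328329)) = Rational(65708151002, 328329)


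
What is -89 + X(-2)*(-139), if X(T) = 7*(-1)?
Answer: 884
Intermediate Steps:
X(T) = -7
-89 + X(-2)*(-139) = -89 - 7*(-139) = -89 + 973 = 884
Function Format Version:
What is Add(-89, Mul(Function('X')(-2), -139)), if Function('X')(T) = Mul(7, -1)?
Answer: 884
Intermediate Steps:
Function('X')(T) = -7
Add(-89, Mul(Function('X')(-2), -139)) = Add(-89, Mul(-7, -139)) = Add(-89, 973) = 884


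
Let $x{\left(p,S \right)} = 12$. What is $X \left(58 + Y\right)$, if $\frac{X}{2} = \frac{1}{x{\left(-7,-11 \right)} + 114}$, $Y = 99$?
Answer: $\frac{157}{63} \approx 2.4921$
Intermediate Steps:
$X = \frac{1}{63}$ ($X = \frac{2}{12 + 114} = \frac{2}{126} = 2 \cdot \frac{1}{126} = \frac{1}{63} \approx 0.015873$)
$X \left(58 + Y\right) = \frac{58 + 99}{63} = \frac{1}{63} \cdot 157 = \frac{157}{63}$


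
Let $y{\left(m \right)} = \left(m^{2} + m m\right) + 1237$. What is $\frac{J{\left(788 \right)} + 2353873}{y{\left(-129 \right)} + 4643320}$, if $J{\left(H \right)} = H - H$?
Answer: $\frac{2353873}{4677839} \approx 0.5032$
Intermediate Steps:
$y{\left(m \right)} = 1237 + 2 m^{2}$ ($y{\left(m \right)} = \left(m^{2} + m^{2}\right) + 1237 = 2 m^{2} + 1237 = 1237 + 2 m^{2}$)
$J{\left(H \right)} = 0$
$\frac{J{\left(788 \right)} + 2353873}{y{\left(-129 \right)} + 4643320} = \frac{0 + 2353873}{\left(1237 + 2 \left(-129\right)^{2}\right) + 4643320} = \frac{2353873}{\left(1237 + 2 \cdot 16641\right) + 4643320} = \frac{2353873}{\left(1237 + 33282\right) + 4643320} = \frac{2353873}{34519 + 4643320} = \frac{2353873}{4677839}$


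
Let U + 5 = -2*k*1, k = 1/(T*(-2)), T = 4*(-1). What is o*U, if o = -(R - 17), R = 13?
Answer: -21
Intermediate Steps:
T = -4
k = ⅛ (k = 1/(-4*(-2)) = 1/8 = ⅛ ≈ 0.12500)
U = -21/4 (U = -5 - 2*⅛*1 = -5 - ¼*1 = -5 - ¼ = -21/4 ≈ -5.2500)
o = 4 (o = -(13 - 17) = -1*(-4) = 4)
o*U = 4*(-21/4) = -21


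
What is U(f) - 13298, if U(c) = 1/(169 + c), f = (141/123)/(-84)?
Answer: -7739286278/581989 ≈ -13298.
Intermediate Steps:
f = -47/3444 (f = (141*(1/123))*(-1/84) = (47/41)*(-1/84) = -47/3444 ≈ -0.013647)
U(f) - 13298 = 1/(169 - 47/3444) - 13298 = 1/(581989/3444) - 13298 = 3444/581989 - 13298 = -7739286278/581989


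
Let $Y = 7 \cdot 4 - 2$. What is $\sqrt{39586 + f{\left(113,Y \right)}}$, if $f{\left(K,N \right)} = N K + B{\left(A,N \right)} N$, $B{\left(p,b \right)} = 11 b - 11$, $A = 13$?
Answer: $\sqrt{49674} \approx 222.88$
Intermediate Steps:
$B{\left(p,b \right)} = -11 + 11 b$
$Y = 26$ ($Y = 28 - 2 = 26$)
$f{\left(K,N \right)} = K N + N \left(-11 + 11 N\right)$ ($f{\left(K,N \right)} = N K + \left(-11 + 11 N\right) N = K N + N \left(-11 + 11 N\right)$)
$\sqrt{39586 + f{\left(113,Y \right)}} = \sqrt{39586 + 26 \left(-11 + 113 + 11 \cdot 26\right)} = \sqrt{39586 + 26 \left(-11 + 113 + 286\right)} = \sqrt{39586 + 26 \cdot 388} = \sqrt{39586 + 10088} = \sqrt{49674}$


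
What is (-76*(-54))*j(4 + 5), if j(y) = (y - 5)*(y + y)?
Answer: 295488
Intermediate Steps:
j(y) = 2*y*(-5 + y) (j(y) = (-5 + y)*(2*y) = 2*y*(-5 + y))
(-76*(-54))*j(4 + 5) = (-76*(-54))*(2*(4 + 5)*(-5 + (4 + 5))) = 4104*(2*9*(-5 + 9)) = 4104*(2*9*4) = 4104*72 = 295488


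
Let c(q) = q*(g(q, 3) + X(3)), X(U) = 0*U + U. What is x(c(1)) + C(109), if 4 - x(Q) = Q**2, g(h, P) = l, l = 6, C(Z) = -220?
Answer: -297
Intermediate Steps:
X(U) = U (X(U) = 0 + U = U)
g(h, P) = 6
c(q) = 9*q (c(q) = q*(6 + 3) = q*9 = 9*q)
x(Q) = 4 - Q**2
x(c(1)) + C(109) = (4 - (9*1)**2) - 220 = (4 - 1*9**2) - 220 = (4 - 1*81) - 220 = (4 - 81) - 220 = -77 - 220 = -297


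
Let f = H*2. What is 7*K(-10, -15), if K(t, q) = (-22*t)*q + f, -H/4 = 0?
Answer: -23100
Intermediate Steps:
H = 0 (H = -4*0 = 0)
f = 0 (f = 0*2 = 0)
K(t, q) = -22*q*t (K(t, q) = (-22*t)*q + 0 = -22*q*t + 0 = -22*q*t)
7*K(-10, -15) = 7*(-22*(-15)*(-10)) = 7*(-3300) = -23100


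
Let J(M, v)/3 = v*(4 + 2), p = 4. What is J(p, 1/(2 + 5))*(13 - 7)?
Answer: 108/7 ≈ 15.429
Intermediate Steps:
J(M, v) = 18*v (J(M, v) = 3*(v*(4 + 2)) = 3*(v*6) = 3*(6*v) = 18*v)
J(p, 1/(2 + 5))*(13 - 7) = (18/(2 + 5))*(13 - 7) = (18/7)*6 = 108/7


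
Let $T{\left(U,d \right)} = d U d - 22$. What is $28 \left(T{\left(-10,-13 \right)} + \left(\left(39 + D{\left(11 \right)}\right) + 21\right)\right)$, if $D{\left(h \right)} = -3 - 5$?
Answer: $-46480$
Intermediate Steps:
$D{\left(h \right)} = -8$
$T{\left(U,d \right)} = -22 + U d^{2}$ ($T{\left(U,d \right)} = U d d - 22 = U d^{2} - 22 = -22 + U d^{2}$)
$28 \left(T{\left(-10,-13 \right)} + \left(\left(39 + D{\left(11 \right)}\right) + 21\right)\right) = 28 \left(\left(-22 - 10 \left(-13\right)^{2}\right) + \left(\left(39 - 8\right) + 21\right)\right) = 28 \left(\left(-22 - 1690\right) + \left(31 + 21\right)\right) = 28 \left(\left(-22 - 1690\right) + 52\right) = 28 \left(-1712 + 52\right) = 28 \left(-1660\right) = -46480$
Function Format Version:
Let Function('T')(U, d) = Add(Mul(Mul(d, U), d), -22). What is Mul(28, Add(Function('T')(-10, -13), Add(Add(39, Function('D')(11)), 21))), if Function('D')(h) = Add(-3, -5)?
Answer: -46480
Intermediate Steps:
Function('D')(h) = -8
Function('T')(U, d) = Add(-22, Mul(U, Pow(d, 2))) (Function('T')(U, d) = Add(Mul(Mul(U, d), d), -22) = Add(Mul(U, Pow(d, 2)), -22) = Add(-22, Mul(U, Pow(d, 2))))
Mul(28, Add(Function('T')(-10, -13), Add(Add(39, Function('D')(11)), 21))) = Mul(28, Add(Add(-22, Mul(-10, Pow(-13, 2))), Add(Add(39, -8), 21))) = Mul(28, Add(Add(-22, Mul(-10, 169)), Add(31, 21))) = Mul(28, Add(Add(-22, -1690), 52)) = Mul(28, Add(-1712, 52)) = Mul(28, -1660) = -46480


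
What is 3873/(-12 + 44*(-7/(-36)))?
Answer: -34857/31 ≈ -1124.4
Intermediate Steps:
3873/(-12 + 44*(-7/(-36))) = 3873/(-12 + 44*(-7*(-1/36))) = 3873/(-12 + 44*(7/36)) = 3873/(-12 + 77/9) = 3873/(-31/9) = 3873*(-9/31) = -34857/31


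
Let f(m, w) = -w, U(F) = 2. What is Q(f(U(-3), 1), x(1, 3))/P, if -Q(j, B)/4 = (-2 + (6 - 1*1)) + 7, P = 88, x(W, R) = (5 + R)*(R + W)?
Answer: -5/11 ≈ -0.45455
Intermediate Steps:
Q(j, B) = -40 (Q(j, B) = -4*((-2 + (6 - 1*1)) + 7) = -4*((-2 + (6 - 1)) + 7) = -4*((-2 + 5) + 7) = -4*(3 + 7) = -4*10 = -40)
Q(f(U(-3), 1), x(1, 3))/P = -40/88 = -40*1/88 = -5/11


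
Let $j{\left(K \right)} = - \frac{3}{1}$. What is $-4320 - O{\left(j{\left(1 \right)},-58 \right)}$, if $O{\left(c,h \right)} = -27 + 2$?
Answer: $-4295$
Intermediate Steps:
$j{\left(K \right)} = -3$ ($j{\left(K \right)} = \left(-3\right) 1 = -3$)
$O{\left(c,h \right)} = -25$
$-4320 - O{\left(j{\left(1 \right)},-58 \right)} = -4320 - -25 = -4320 + 25 = -4295$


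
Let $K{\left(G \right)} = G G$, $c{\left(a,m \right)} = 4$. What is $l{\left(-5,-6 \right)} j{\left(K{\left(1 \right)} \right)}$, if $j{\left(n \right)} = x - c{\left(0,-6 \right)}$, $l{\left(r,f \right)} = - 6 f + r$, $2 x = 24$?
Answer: $248$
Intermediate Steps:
$x = 12$ ($x = \frac{1}{2} \cdot 24 = 12$)
$l{\left(r,f \right)} = r - 6 f$
$K{\left(G \right)} = G^{2}$
$j{\left(n \right)} = 8$ ($j{\left(n \right)} = 12 - 4 = 8$)
$l{\left(-5,-6 \right)} j{\left(K{\left(1 \right)} \right)} = \left(-5 - -36\right) 8 = \left(-5 + 36\right) 8 = 31 \cdot 8 = 248$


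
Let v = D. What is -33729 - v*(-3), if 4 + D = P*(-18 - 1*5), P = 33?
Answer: -36018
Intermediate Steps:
D = -763 (D = -4 + 33*(-18 - 1*5) = -4 + 33*(-18 - 5) = -4 + 33*(-23) = -4 - 759 = -763)
v = -763
-33729 - v*(-3) = -33729 - (-763)*(-3) = -33729 - 1*2289 = -33729 - 2289 = -36018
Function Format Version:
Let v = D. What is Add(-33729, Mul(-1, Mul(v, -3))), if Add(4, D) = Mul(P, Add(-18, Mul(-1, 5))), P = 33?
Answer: -36018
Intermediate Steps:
D = -763 (D = Add(-4, Mul(33, Add(-18, Mul(-1, 5)))) = Add(-4, Mul(33, Add(-18, -5))) = Add(-4, Mul(33, -23)) = Add(-4, -759) = -763)
v = -763
Add(-33729, Mul(-1, Mul(v, -3))) = Add(-33729, Mul(-1, Mul(-763, -3))) = Add(-33729, Mul(-1, 2289)) = Add(-33729, -2289) = -36018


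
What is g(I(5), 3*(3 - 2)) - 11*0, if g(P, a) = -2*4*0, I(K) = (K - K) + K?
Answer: 0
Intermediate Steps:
I(K) = K (I(K) = 0 + K = K)
g(P, a) = 0 (g(P, a) = -8*0 = 0)
g(I(5), 3*(3 - 2)) - 11*0 = 0 - 11*0 = 0 + 0 = 0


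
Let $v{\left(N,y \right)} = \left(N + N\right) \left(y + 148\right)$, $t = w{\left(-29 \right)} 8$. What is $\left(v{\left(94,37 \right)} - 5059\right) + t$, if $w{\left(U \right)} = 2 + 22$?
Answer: $29913$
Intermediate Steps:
$w{\left(U \right)} = 24$
$t = 192$ ($t = 24 \cdot 8 = 192$)
$v{\left(N,y \right)} = 2 N \left(148 + y\right)$
$\left(v{\left(94,37 \right)} - 5059\right) + t = \left(2 \cdot 94 \left(148 + 37\right) - 5059\right) + 192 = \left(2 \cdot 94 \cdot 185 - 5059\right) + 192 = \left(34780 - 5059\right) + 192 = 29721 + 192 = 29913$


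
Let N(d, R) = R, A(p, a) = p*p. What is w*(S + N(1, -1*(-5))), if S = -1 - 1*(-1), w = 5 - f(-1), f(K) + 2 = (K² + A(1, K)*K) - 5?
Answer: 60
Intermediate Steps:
A(p, a) = p²
f(K) = -7 + K + K² (f(K) = -2 + ((K² + 1²*K) - 5) = -2 + ((K² + 1*K) - 5) = -2 + ((K² + K) - 5) = -2 + ((K + K²) - 5) = -2 + (-5 + K + K²) = -7 + K + K²)
w = 12 (w = 5 - (-7 - 1 + (-1)²) = 5 - (-7 - 1 + 1) = 5 - 1*(-7) = 5 + 7 = 12)
S = 0 (S = -1 + 1 = 0)
w*(S + N(1, -1*(-5))) = 12*(0 - 1*(-5)) = 12*(0 + 5) = 12*5 = 60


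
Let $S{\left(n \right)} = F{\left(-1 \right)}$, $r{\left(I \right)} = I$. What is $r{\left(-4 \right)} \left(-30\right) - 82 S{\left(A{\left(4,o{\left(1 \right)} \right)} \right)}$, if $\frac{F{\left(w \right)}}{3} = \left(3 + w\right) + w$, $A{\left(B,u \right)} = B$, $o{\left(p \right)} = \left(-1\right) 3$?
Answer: $-126$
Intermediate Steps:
$o{\left(p \right)} = -3$
$F{\left(w \right)} = 9 + 6 w$ ($F{\left(w \right)} = 3 \left(\left(3 + w\right) + w\right) = 3 \left(3 + 2 w\right) = 9 + 6 w$)
$S{\left(n \right)} = 3$ ($S{\left(n \right)} = 9 + 6 \left(-1\right) = 9 - 6 = 3$)
$r{\left(-4 \right)} \left(-30\right) - 82 S{\left(A{\left(4,o{\left(1 \right)} \right)} \right)} = \left(-4\right) \left(-30\right) - 246 = 120 - 246 = -126$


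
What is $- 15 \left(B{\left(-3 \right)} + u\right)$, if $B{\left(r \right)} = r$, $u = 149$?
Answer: $-2190$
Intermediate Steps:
$- 15 \left(B{\left(-3 \right)} + u\right) = - 15 \left(-3 + 149\right) = \left(-15\right) 146 = -2190$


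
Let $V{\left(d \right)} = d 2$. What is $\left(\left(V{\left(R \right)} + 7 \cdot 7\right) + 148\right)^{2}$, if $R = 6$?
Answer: $43681$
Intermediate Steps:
$V{\left(d \right)} = 2 d$
$\left(\left(V{\left(R \right)} + 7 \cdot 7\right) + 148\right)^{2} = \left(\left(2 \cdot 6 + 7 \cdot 7\right) + 148\right)^{2} = \left(\left(12 + 49\right) + 148\right)^{2} = \left(61 + 148\right)^{2} = 209^{2} = 43681$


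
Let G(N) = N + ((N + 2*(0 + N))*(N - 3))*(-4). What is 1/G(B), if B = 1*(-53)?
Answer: -1/35669 ≈ -2.8036e-5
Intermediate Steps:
B = -53
G(N) = N - 12*N*(-3 + N) (G(N) = N + ((N + 2*N)*(-3 + N))*(-4) = N + ((3*N)*(-3 + N))*(-4) = N + (3*N*(-3 + N))*(-4) = N - 12*N*(-3 + N))
1/G(B) = 1/(-53*(37 - 12*(-53))) = 1/(-53*(37 + 636)) = 1/(-53*673) = 1/(-35669) = -1/35669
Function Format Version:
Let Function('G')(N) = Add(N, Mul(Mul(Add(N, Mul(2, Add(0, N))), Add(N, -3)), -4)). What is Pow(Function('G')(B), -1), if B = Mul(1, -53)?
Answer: Rational(-1, 35669) ≈ -2.8036e-5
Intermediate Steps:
B = -53
Function('G')(N) = Add(N, Mul(-12, N, Add(-3, N))) (Function('G')(N) = Add(N, Mul(Mul(Add(N, Mul(2, N)), Add(-3, N)), -4)) = Add(N, Mul(Mul(Mul(3, N), Add(-3, N)), -4)) = Add(N, Mul(Mul(3, N, Add(-3, N)), -4)) = Add(N, Mul(-12, N, Add(-3, N))))
Pow(Function('G')(B), -1) = Pow(Mul(-53, Add(37, Mul(-12, -53))), -1) = Pow(Mul(-53, Add(37, 636)), -1) = Pow(Mul(-53, 673), -1) = Pow(-35669, -1) = Rational(-1, 35669)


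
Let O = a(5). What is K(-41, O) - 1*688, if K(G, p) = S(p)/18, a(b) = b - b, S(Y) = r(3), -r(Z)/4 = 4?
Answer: -6200/9 ≈ -688.89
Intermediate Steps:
r(Z) = -16 (r(Z) = -4*4 = -16)
S(Y) = -16
a(b) = 0
O = 0
K(G, p) = -8/9 (K(G, p) = -16/18 = -16*1/18 = -8/9)
K(-41, O) - 1*688 = -8/9 - 1*688 = -8/9 - 688 = -6200/9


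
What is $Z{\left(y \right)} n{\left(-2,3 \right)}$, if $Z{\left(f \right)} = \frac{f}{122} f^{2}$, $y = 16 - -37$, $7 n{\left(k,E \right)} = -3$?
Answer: $- \frac{446631}{854} \approx -522.99$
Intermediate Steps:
$n{\left(k,E \right)} = - \frac{3}{7}$ ($n{\left(k,E \right)} = \frac{1}{7} \left(-3\right) = - \frac{3}{7}$)
$y = 53$ ($y = 16 + 37 = 53$)
$Z{\left(f \right)} = \frac{f^{3}}{122}$ ($Z{\left(f \right)} = f \frac{1}{122} f^{2} = \frac{f}{122} f^{2} = \frac{f^{3}}{122}$)
$Z{\left(y \right)} n{\left(-2,3 \right)} = \frac{53^{3}}{122} \left(- \frac{3}{7}\right) = \frac{1}{122} \cdot 148877 \left(- \frac{3}{7}\right) = \frac{148877}{122} \left(- \frac{3}{7}\right) = - \frac{446631}{854}$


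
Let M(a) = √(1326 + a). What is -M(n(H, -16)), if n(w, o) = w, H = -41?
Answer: -√1285 ≈ -35.847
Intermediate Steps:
-M(n(H, -16)) = -√(1326 - 41) = -√1285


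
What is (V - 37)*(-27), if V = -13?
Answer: 1350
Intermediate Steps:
(V - 37)*(-27) = (-13 - 37)*(-27) = -50*(-27) = 1350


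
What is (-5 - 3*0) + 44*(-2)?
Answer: -93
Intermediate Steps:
(-5 - 3*0) + 44*(-2) = (-5 + 0) - 88 = -5 - 88 = -93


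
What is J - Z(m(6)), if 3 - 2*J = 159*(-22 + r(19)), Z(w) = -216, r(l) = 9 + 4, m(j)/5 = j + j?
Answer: 933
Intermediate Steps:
m(j) = 10*j (m(j) = 5*(j + j) = 5*(2*j) = 10*j)
r(l) = 13
J = 717 (J = 3/2 - 159*(-22 + 13)/2 = 3/2 - 159*(-9)/2 = 3/2 - 1/2*(-1431) = 3/2 + 1431/2 = 717)
J - Z(m(6)) = 717 - 1*(-216) = 717 + 216 = 933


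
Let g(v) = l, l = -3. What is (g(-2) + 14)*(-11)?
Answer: -121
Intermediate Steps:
g(v) = -3
(g(-2) + 14)*(-11) = (-3 + 14)*(-11) = 11*(-11) = -121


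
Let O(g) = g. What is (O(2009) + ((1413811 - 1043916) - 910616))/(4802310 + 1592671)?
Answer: -538712/6394981 ≈ -0.084240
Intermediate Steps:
(O(2009) + ((1413811 - 1043916) - 910616))/(4802310 + 1592671) = (2009 + ((1413811 - 1043916) - 910616))/(4802310 + 1592671) = (2009 + (369895 - 910616))/6394981 = (2009 - 540721)*(1/6394981) = -538712*1/6394981 = -538712/6394981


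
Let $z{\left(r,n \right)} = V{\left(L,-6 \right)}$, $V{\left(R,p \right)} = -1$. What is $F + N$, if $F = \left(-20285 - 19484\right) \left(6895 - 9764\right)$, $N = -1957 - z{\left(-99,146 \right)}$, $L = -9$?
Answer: $114095305$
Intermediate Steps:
$z{\left(r,n \right)} = -1$
$N = -1956$ ($N = -1957 - -1 = -1957 + 1 = -1956$)
$F = 114097261$ ($F = \left(-39769\right) \left(-2869\right) = 114097261$)
$F + N = 114097261 - 1956 = 114095305$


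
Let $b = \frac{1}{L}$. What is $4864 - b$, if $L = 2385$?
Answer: $\frac{11600639}{2385} \approx 4864.0$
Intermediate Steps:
$b = \frac{1}{2385} \approx 0.00041929$
$4864 - b = 4864 - \frac{1}{2385} = \frac{11600639}{2385}$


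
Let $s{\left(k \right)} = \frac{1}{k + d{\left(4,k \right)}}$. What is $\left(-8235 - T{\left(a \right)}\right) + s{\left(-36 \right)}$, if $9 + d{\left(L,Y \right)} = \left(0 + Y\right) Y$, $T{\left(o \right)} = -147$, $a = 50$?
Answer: $- \frac{10118087}{1251} \approx -8088.0$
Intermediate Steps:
$d{\left(L,Y \right)} = -9 + Y^{2}$ ($d{\left(L,Y \right)} = -9 + \left(0 + Y\right) Y = -9 + Y Y = -9 + Y^{2}$)
$s{\left(k \right)} = \frac{1}{-9 + k + k^{2}}$ ($s{\left(k \right)} = \frac{1}{k + \left(-9 + k^{2}\right)} = \frac{1}{-9 + k + k^{2}}$)
$\left(-8235 - T{\left(a \right)}\right) + s{\left(-36 \right)} = \left(-8235 - -147\right) + \frac{1}{-9 - 36 + \left(-36\right)^{2}} = \left(-8235 + 147\right) + \frac{1}{-9 - 36 + 1296} = -8088 + \frac{1}{1251} = - \frac{10118087}{1251}$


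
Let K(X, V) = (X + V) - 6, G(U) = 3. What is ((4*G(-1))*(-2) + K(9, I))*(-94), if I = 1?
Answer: 1880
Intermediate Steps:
K(X, V) = -6 + V + X (K(X, V) = (V + X) - 6 = -6 + V + X)
((4*G(-1))*(-2) + K(9, I))*(-94) = ((4*3)*(-2) + (-6 + 1 + 9))*(-94) = (12*(-2) + 4)*(-94) = (-24 + 4)*(-94) = -20*(-94) = 1880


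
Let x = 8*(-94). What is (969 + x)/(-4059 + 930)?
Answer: -31/447 ≈ -0.069351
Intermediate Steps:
x = -752
(969 + x)/(-4059 + 930) = (969 - 752)/(-4059 + 930) = 217/(-3129) = 217*(-1/3129) = -31/447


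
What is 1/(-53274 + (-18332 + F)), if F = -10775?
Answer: -1/82381 ≈ -1.2139e-5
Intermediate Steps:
1/(-53274 + (-18332 + F)) = 1/(-53274 + (-18332 - 10775)) = 1/(-53274 - 29107) = 1/(-82381) = -1/82381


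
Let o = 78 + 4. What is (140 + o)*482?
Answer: 107004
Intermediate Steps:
o = 82
(140 + o)*482 = (140 + 82)*482 = 222*482 = 107004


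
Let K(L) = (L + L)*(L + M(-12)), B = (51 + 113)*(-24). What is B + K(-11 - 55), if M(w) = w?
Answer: 6360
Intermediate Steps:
B = -3936 (B = 164*(-24) = -3936)
K(L) = 2*L*(-12 + L) (K(L) = (L + L)*(L - 12) = (2*L)*(-12 + L) = 2*L*(-12 + L))
B + K(-11 - 55) = -3936 + 2*(-11 - 55)*(-12 + (-11 - 55)) = -3936 + 2*(-66)*(-12 - 66) = -3936 + 2*(-66)*(-78) = -3936 + 10296 = 6360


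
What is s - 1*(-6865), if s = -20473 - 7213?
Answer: -20821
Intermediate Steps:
s = -27686
s - 1*(-6865) = -27686 - 1*(-6865) = -27686 + 6865 = -20821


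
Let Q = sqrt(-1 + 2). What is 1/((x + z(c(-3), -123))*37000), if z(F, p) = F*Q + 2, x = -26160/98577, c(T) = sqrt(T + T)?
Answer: 936448641/179950522865000 - 1079713881*I*sqrt(6)/359901045730000 ≈ 5.2039e-6 - 7.3485e-6*I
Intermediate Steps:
Q = 1 (Q = sqrt(1) = 1)
c(T) = sqrt(2)*sqrt(T) (c(T) = sqrt(2*T) = sqrt(2)*sqrt(T))
x = -8720/32859 (x = -26160*1/98577 = -8720/32859 ≈ -0.26538)
z(F, p) = 2 + F (z(F, p) = F*1 + 2 = F + 2 = 2 + F)
1/((x + z(c(-3), -123))*37000) = 1/((-8720/32859 + (2 + sqrt(2)*sqrt(-3)))*37000) = (1/37000)/(-8720/32859 + (2 + sqrt(2)*(I*sqrt(3)))) = (1/37000)/(-8720/32859 + (2 + I*sqrt(6))) = (1/37000)/(56998/32859 + I*sqrt(6)) = 1/(37000*(56998/32859 + I*sqrt(6)))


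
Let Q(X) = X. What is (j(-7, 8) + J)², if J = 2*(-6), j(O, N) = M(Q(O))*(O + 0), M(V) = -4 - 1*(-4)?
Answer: 144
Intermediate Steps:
M(V) = 0 (M(V) = -4 + 4 = 0)
j(O, N) = 0 (j(O, N) = 0*(O + 0) = 0*O = 0)
J = -12
(j(-7, 8) + J)² = (0 - 12)² = (-12)² = 144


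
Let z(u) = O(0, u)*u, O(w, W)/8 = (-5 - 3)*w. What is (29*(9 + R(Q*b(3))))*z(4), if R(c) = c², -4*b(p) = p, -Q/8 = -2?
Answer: 0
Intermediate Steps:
Q = 16 (Q = -8*(-2) = 16)
b(p) = -p/4
O(w, W) = -64*w (O(w, W) = 8*((-5 - 3)*w) = 8*(-8*w) = -64*w)
z(u) = 0 (z(u) = (-64*0)*u = 0*u = 0)
(29*(9 + R(Q*b(3))))*z(4) = (29*(9 + (16*(-¼*3))²))*0 = (29*(9 + (16*(-¾))²))*0 = (29*(9 + (-12)²))*0 = (29*(9 + 144))*0 = (29*153)*0 = 4437*0 = 0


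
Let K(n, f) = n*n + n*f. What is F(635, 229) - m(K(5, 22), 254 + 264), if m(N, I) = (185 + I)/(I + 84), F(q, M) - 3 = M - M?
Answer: 1103/602 ≈ 1.8322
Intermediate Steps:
F(q, M) = 3 (F(q, M) = 3 + (M - M) = 3 + 0 = 3)
K(n, f) = n² + f*n
m(N, I) = (185 + I)/(84 + I)
F(635, 229) - m(K(5, 22), 254 + 264) = 3 - (185 + (254 + 264))/(84 + (254 + 264)) = 3 - (185 + 518)/(84 + 518) = 3 - 703/602 = 1103/602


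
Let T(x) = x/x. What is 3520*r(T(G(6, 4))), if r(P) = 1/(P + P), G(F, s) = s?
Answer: 1760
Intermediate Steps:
T(x) = 1
r(P) = 1/(2*P)
3520*r(T(G(6, 4))) = 3520*((1/2)/1) = 3520*((1/2)*1) = 3520*(1/2) = 1760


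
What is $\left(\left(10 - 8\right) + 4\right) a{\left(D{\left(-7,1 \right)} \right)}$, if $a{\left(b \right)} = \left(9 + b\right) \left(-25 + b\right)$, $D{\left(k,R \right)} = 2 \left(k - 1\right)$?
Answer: $1722$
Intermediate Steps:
$D{\left(k,R \right)} = -2 + 2 k$ ($D{\left(k,R \right)} = 2 \left(-1 + k\right) = -2 + 2 k$)
$a{\left(b \right)} = \left(-25 + b\right) \left(9 + b\right)$
$\left(\left(10 - 8\right) + 4\right) a{\left(D{\left(-7,1 \right)} \right)} = \left(\left(10 - 8\right) + 4\right) \left(-225 + \left(-2 + 2 \left(-7\right)\right)^{2} - 16 \left(-2 + 2 \left(-7\right)\right)\right) = \left(2 + 4\right) \left(-225 + \left(-2 - 14\right)^{2} - 16 \left(-2 - 14\right)\right) = 6 \left(-225 + \left(-16\right)^{2} - -256\right) = 6 \left(-225 + 256 + 256\right) = 6 \cdot 287 = 1722$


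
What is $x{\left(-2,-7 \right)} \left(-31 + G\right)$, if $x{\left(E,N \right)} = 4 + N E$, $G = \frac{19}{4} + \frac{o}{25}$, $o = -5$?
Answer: $- \frac{4761}{10} \approx -476.1$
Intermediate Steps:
$G = \frac{91}{20}$ ($G = \frac{19}{4} - \frac{5}{25} = 19 \cdot \frac{1}{4} - \frac{1}{5} = \frac{19}{4} - \frac{1}{5} = \frac{91}{20} \approx 4.55$)
$x{\left(E,N \right)} = 4 + E N$
$x{\left(-2,-7 \right)} \left(-31 + G\right) = \left(4 - -14\right) \left(-31 + \frac{91}{20}\right) = \left(4 + 14\right) \left(- \frac{529}{20}\right) = 18 \left(- \frac{529}{20}\right) = - \frac{4761}{10}$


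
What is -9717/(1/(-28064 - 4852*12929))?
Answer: 4135273057188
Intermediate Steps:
-9717/(1/(-28064 - 4852*12929)) = -9717/((1/12929)/(-32916)) = -9717/((-1/32916*1/12929)) = -9717/(-1/425570964) = -9717*(-425570964) = 4135273057188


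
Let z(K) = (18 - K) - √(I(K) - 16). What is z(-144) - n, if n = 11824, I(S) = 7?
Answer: -11662 - 3*I ≈ -11662.0 - 3.0*I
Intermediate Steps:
z(K) = 18 - K - 3*I (z(K) = (18 - K) - √(7 - 16) = (18 - K) - √(-9) = (18 - K) - 3*I = 18 - K - 3*I)
z(-144) - n = (18 - 1*(-144) - 3*I) - 1*11824 = (18 + 144 - 3*I) - 11824 = (162 - 3*I) - 11824 = -11662 - 3*I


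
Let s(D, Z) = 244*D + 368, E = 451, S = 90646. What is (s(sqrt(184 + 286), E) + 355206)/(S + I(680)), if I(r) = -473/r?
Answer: 241790320/61638807 + 165920*sqrt(470)/61638807 ≈ 3.9811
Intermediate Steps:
s(D, Z) = 368 + 244*D
(s(sqrt(184 + 286), E) + 355206)/(S + I(680)) = ((368 + 244*sqrt(184 + 286)) + 355206)/(90646 - 473/680) = ((368 + 244*sqrt(470)) + 355206)/(90646 - 473*1/680) = (355574 + 244*sqrt(470))/(90646 - 473/680) = (355574 + 244*sqrt(470))/(61638807/680) = (355574 + 244*sqrt(470))*(680/61638807) = 241790320/61638807 + 165920*sqrt(470)/61638807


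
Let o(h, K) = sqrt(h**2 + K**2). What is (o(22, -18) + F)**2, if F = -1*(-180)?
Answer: 33208 + 720*sqrt(202) ≈ 43441.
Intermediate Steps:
o(h, K) = sqrt(K**2 + h**2)
F = 180
(o(22, -18) + F)**2 = (sqrt((-18)**2 + 22**2) + 180)**2 = (sqrt(324 + 484) + 180)**2 = (sqrt(808) + 180)**2 = (2*sqrt(202) + 180)**2 = (180 + 2*sqrt(202))**2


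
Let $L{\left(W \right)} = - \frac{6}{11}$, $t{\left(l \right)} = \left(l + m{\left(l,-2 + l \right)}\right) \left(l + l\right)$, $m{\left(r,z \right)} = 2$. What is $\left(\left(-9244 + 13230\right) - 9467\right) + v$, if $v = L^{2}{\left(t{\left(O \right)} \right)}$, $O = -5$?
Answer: $- \frac{663165}{121} \approx -5480.7$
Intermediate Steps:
$t{\left(l \right)} = 2 l \left(2 + l\right)$ ($t{\left(l \right)} = \left(l + 2\right) \left(l + l\right) = \left(2 + l\right) 2 l = 2 l \left(2 + l\right)$)
$L{\left(W \right)} = - \frac{6}{11}$ ($L{\left(W \right)} = \left(-6\right) \frac{1}{11} = - \frac{6}{11}$)
$v = \frac{36}{121}$ ($v = \left(- \frac{6}{11}\right)^{2} = \frac{36}{121} \approx 0.29752$)
$\left(\left(-9244 + 13230\right) - 9467\right) + v = \left(\left(-9244 + 13230\right) - 9467\right) + \frac{36}{121} = \left(3986 - 9467\right) + \frac{36}{121} = -5481 + \frac{36}{121} = - \frac{663165}{121}$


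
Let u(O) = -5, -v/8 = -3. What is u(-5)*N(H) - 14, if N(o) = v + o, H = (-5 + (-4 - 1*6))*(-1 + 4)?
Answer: 91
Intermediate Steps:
v = 24 (v = -8*(-3) = 24)
H = -45 (H = (-5 + (-4 - 6))*3 = (-5 - 10)*3 = -15*3 = -45)
N(o) = 24 + o
u(-5)*N(H) - 14 = -5*(24 - 45) - 14 = -5*(-21) - 14 = 105 - 14 = 91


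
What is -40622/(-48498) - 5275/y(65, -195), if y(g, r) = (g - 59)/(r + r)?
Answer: 8314396186/24249 ≈ 3.4288e+5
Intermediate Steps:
y(g, r) = (-59 + g)/(2*r) (y(g, r) = (-59 + g)/((2*r)) = (-59 + g)*(1/(2*r)) = (-59 + g)/(2*r))
-40622/(-48498) - 5275/y(65, -195) = -40622/(-48498) - 5275*(-390/(-59 + 65)) = -40622*(-1/48498) - 5275/((1/2)*(-1/195)*6) = 20311/24249 - 5275/(-1/65) = 20311/24249 - 5275*(-65) = 20311/24249 + 342875 = 8314396186/24249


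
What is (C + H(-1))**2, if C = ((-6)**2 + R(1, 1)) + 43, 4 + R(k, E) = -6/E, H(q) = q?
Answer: 4624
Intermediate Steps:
R(k, E) = -4 - 6/E
C = 69 (C = ((-6)**2 + (-4 - 6/1)) + 43 = (36 + (-4 - 6*1)) + 43 = (36 + (-4 - 6)) + 43 = (36 - 10) + 43 = 26 + 43 = 69)
(C + H(-1))**2 = (69 - 1)**2 = 68**2 = 4624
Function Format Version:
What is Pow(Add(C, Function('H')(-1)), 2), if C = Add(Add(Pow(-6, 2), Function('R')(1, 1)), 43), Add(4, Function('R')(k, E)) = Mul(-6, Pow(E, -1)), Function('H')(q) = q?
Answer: 4624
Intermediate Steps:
Function('R')(k, E) = Add(-4, Mul(-6, Pow(E, -1)))
C = 69 (C = Add(Add(Pow(-6, 2), Add(-4, Mul(-6, Pow(1, -1)))), 43) = Add(Add(36, Add(-4, Mul(-6, 1))), 43) = Add(Add(36, Add(-4, -6)), 43) = Add(Add(36, -10), 43) = Add(26, 43) = 69)
Pow(Add(C, Function('H')(-1)), 2) = Pow(Add(69, -1), 2) = Pow(68, 2) = 4624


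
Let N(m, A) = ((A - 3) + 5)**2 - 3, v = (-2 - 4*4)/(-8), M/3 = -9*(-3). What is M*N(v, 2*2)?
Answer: 2673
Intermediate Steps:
M = 81 (M = 3*(-9*(-3)) = 3*27 = 81)
v = 9/4 (v = (-2 - 16)*(-1/8) = -18*(-1/8) = 9/4 ≈ 2.2500)
N(m, A) = -3 + (2 + A)**2 (N(m, A) = ((-3 + A) + 5)**2 - 3 = (2 + A)**2 - 3 = -3 + (2 + A)**2)
M*N(v, 2*2) = 81*(-3 + (2 + 2*2)**2) = 81*(-3 + (2 + 4)**2) = 81*(-3 + 6**2) = 81*(-3 + 36) = 81*33 = 2673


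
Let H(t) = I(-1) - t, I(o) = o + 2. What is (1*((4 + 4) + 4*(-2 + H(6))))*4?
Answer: -80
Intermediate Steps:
I(o) = 2 + o
H(t) = 1 - t (H(t) = (2 - 1) - t = 1 - t)
(1*((4 + 4) + 4*(-2 + H(6))))*4 = (1*((4 + 4) + 4*(-2 + (1 - 1*6))))*4 = (1*(8 + 4*(-2 + (1 - 6))))*4 = (1*(8 + 4*(-2 - 5)))*4 = (1*(8 + 4*(-7)))*4 = (1*(8 - 28))*4 = (1*(-20))*4 = -20*4 = -80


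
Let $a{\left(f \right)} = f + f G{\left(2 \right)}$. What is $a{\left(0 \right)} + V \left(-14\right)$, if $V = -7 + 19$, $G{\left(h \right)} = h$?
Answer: $-168$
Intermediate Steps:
$V = 12$
$a{\left(f \right)} = 3 f$ ($a{\left(f \right)} = f + f 2 = f + 2 f = 3 f$)
$a{\left(0 \right)} + V \left(-14\right) = 3 \cdot 0 + 12 \left(-14\right) = 0 - 168 = -168$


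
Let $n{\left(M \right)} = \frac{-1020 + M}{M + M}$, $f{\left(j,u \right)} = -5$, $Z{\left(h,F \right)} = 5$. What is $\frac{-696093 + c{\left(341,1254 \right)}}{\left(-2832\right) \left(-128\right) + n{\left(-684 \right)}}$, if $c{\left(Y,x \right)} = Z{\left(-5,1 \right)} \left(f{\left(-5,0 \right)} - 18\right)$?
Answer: $- \frac{39683856}{20662343} \approx -1.9206$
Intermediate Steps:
$c{\left(Y,x \right)} = -115$ ($c{\left(Y,x \right)} = 5 \left(-5 - 18\right) = 5 \left(-23\right) = -115$)
$n{\left(M \right)} = \frac{-1020 + M}{2 M}$
$\frac{-696093 + c{\left(341,1254 \right)}}{\left(-2832\right) \left(-128\right) + n{\left(-684 \right)}} = \frac{-696093 - 115}{\left(-2832\right) \left(-128\right) + \frac{-1020 - 684}{2 \left(-684\right)}} = - \frac{696208}{362496 + \frac{1}{2} \left(- \frac{1}{684}\right) \left(-1704\right)} = - \frac{696208}{362496 + \frac{71}{57}} = - \frac{696208}{\frac{20662343}{57}} = \left(-696208\right) \frac{57}{20662343} = - \frac{39683856}{20662343}$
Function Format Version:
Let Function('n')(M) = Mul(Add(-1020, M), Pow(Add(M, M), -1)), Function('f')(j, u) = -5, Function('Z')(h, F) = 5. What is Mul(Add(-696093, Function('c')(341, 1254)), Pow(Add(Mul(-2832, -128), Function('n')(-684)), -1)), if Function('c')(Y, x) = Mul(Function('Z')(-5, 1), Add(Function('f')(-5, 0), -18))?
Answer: Rational(-39683856, 20662343) ≈ -1.9206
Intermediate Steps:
Function('c')(Y, x) = -115 (Function('c')(Y, x) = Mul(5, Add(-5, -18)) = Mul(5, -23) = -115)
Function('n')(M) = Mul(Rational(1, 2), Pow(M, -1), Add(-1020, M)) (Function('n')(M) = Mul(Add(-1020, M), Pow(Mul(2, M), -1)) = Mul(Add(-1020, M), Mul(Rational(1, 2), Pow(M, -1))) = Mul(Rational(1, 2), Pow(M, -1), Add(-1020, M)))
Mul(Add(-696093, Function('c')(341, 1254)), Pow(Add(Mul(-2832, -128), Function('n')(-684)), -1)) = Mul(Add(-696093, -115), Pow(Add(Mul(-2832, -128), Mul(Rational(1, 2), Pow(-684, -1), Add(-1020, -684))), -1)) = Mul(-696208, Pow(Add(362496, Mul(Rational(1, 2), Rational(-1, 684), -1704)), -1)) = Mul(-696208, Pow(Add(362496, Rational(71, 57)), -1)) = Mul(-696208, Pow(Rational(20662343, 57), -1)) = Mul(-696208, Rational(57, 20662343)) = Rational(-39683856, 20662343)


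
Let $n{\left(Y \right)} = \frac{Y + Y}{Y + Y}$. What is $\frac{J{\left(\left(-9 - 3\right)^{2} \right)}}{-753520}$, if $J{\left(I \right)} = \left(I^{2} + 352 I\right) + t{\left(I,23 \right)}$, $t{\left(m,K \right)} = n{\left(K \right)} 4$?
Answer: $- \frac{17857}{188380} \approx -0.094792$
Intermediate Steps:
$n{\left(Y \right)} = 1$ ($n{\left(Y \right)} = \frac{2 Y}{2 Y} = 2 Y \frac{1}{2 Y} = 1$)
$t{\left(m,K \right)} = 4$ ($t{\left(m,K \right)} = 1 \cdot 4 = 4$)
$J{\left(I \right)} = 4 + I^{2} + 352 I$ ($J{\left(I \right)} = \left(I^{2} + 352 I\right) + 4 = 4 + I^{2} + 352 I$)
$\frac{J{\left(\left(-9 - 3\right)^{2} \right)}}{-753520} = \frac{4 + \left(\left(-9 - 3\right)^{2}\right)^{2} + 352 \left(-9 - 3\right)^{2}}{-753520} = \left(4 + \left(\left(-12\right)^{2}\right)^{2} + 352 \left(-12\right)^{2}\right) \left(- \frac{1}{753520}\right) = \left(4 + 144^{2} + 352 \cdot 144\right) \left(- \frac{1}{753520}\right) = \left(4 + 20736 + 50688\right) \left(- \frac{1}{753520}\right) = 71428 \left(- \frac{1}{753520}\right) = - \frac{17857}{188380}$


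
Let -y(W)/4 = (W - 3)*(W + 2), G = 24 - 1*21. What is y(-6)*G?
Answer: -432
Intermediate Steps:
G = 3 (G = 24 - 21 = 3)
y(W) = -4*(-3 + W)*(2 + W) (y(W) = -4*(W - 3)*(W + 2) = -4*(-3 + W)*(2 + W))
y(-6)*G = (24 - 4*(-6)**2 + 4*(-6))*3 = (24 - 4*36 - 24)*3 = (24 - 144 - 24)*3 = -144*3 = -432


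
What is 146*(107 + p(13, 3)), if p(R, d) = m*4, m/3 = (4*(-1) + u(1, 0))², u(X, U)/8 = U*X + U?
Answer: 43654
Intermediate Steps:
u(X, U) = 8*U + 8*U*X (u(X, U) = 8*(U*X + U) = 8*(U + U*X) = 8*U + 8*U*X)
m = 48 (m = 3*(4*(-1) + 8*0*(1 + 1))² = 3*(-4 + 8*0*2)² = 3*(-4 + 0)² = 3*(-4)² = 3*16 = 48)
p(R, d) = 192 (p(R, d) = 48*4 = 192)
146*(107 + p(13, 3)) = 146*(107 + 192) = 146*299 = 43654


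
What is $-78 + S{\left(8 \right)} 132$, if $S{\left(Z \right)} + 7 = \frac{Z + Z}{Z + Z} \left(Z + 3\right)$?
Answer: $450$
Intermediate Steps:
$S{\left(Z \right)} = -4 + Z$ ($S{\left(Z \right)} = -7 + \frac{Z + Z}{Z + Z} \left(Z + 3\right) = -7 + \frac{2 Z}{2 Z} \left(3 + Z\right) = -7 + 2 Z \frac{1}{2 Z} \left(3 + Z\right) = -7 + 1 \left(3 + Z\right) = -7 + \left(3 + Z\right) = -4 + Z$)
$-78 + S{\left(8 \right)} 132 = -78 + \left(-4 + 8\right) 132 = -78 + 4 \cdot 132 = -78 + 528 = 450$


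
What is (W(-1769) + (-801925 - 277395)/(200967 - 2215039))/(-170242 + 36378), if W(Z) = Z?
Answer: 111306689/8425366694 ≈ 0.013211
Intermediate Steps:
(W(-1769) + (-801925 - 277395)/(200967 - 2215039))/(-170242 + 36378) = (-1769 + (-801925 - 277395)/(200967 - 2215039))/(-170242 + 36378) = (-1769 - 1079320/(-2014072))/(-133864) = (-1769 - 1079320*(-1/2014072))*(-1/133864) = (-1769 + 134915/251759)*(-1/133864) = -445226756/251759*(-1/133864) = 111306689/8425366694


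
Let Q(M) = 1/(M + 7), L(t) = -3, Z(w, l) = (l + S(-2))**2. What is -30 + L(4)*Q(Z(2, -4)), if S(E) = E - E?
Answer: -693/23 ≈ -30.130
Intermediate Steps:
S(E) = 0
Z(w, l) = l**2 (Z(w, l) = (l + 0)**2 = l**2)
Q(M) = 1/(7 + M)
-30 + L(4)*Q(Z(2, -4)) = -30 - 3/(7 + (-4)**2) = -30 - 3/(7 + 16) = -30 - 3/23 = -693/23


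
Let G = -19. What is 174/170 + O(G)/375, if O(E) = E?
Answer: 6202/6375 ≈ 0.97286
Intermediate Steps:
174/170 + O(G)/375 = 174/170 - 19/375 = 174*(1/170) - 19*1/375 = 87/85 - 19/375 = 6202/6375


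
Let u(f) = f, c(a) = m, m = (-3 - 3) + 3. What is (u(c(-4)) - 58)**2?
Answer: 3721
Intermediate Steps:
m = -3 (m = -6 + 3 = -3)
c(a) = -3
(u(c(-4)) - 58)**2 = (-3 - 58)**2 = (-61)**2 = 3721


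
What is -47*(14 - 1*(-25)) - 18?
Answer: -1851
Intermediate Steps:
-47*(14 - 1*(-25)) - 18 = -47*(14 + 25) - 18 = -47*39 - 18 = -1833 - 18 = -1851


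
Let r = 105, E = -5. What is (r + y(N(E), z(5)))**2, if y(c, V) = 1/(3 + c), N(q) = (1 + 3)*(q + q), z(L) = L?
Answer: 15085456/1369 ≈ 11019.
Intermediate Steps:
N(q) = 8*q (N(q) = 4*(2*q) = 8*q)
(r + y(N(E), z(5)))**2 = (105 + 1/(3 + 8*(-5)))**2 = (105 + 1/(3 - 40))**2 = (105 + 1/(-37))**2 = (105 - 1/37)**2 = (3884/37)**2 = 15085456/1369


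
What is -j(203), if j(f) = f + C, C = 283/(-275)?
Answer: -55542/275 ≈ -201.97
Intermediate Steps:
C = -283/275 (C = 283*(-1/275) = -283/275 ≈ -1.0291)
j(f) = -283/275 + f (j(f) = f - 283/275 = -283/275 + f)
-j(203) = -(-283/275 + 203) = -1*55542/275 = -55542/275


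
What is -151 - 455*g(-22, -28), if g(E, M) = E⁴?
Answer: -106586631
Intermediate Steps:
-151 - 455*g(-22, -28) = -151 - 455*(-22)⁴ = -151 - 455*234256 = -151 - 106586480 = -106586631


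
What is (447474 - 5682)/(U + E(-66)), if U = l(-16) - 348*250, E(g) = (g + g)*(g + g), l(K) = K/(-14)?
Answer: -193284/30439 ≈ -6.3499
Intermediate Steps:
l(K) = -K/14 (l(K) = K*(-1/14) = -K/14)
E(g) = 4*g² (E(g) = (2*g)*(2*g) = 4*g²)
U = -608992/7 (U = -1/14*(-16) - 348*250 = 8/7 - 87000 = -608992/7 ≈ -86999.)
(447474 - 5682)/(U + E(-66)) = (447474 - 5682)/(-608992/7 + 4*(-66)²) = 441792/(-608992/7 + 4*4356) = 441792/(-608992/7 + 17424) = 441792/(-487024/7) = 441792*(-7/487024) = -193284/30439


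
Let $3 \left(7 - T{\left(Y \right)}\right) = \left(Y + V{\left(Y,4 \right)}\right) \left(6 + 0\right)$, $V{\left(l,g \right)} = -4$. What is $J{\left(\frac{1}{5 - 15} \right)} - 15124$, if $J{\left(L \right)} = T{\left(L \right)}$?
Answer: $- \frac{75544}{5} \approx -15109.0$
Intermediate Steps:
$T{\left(Y \right)} = 15 - 2 Y$ ($T{\left(Y \right)} = 7 - \frac{\left(Y - 4\right) \left(6 + 0\right)}{3} = 7 - \frac{\left(-4 + Y\right) 6}{3} = 7 - \frac{-24 + 6 Y}{3} = 7 - \left(-8 + 2 Y\right) = 15 - 2 Y$)
$J{\left(L \right)} = 15 - 2 L$
$J{\left(\frac{1}{5 - 15} \right)} - 15124 = \left(15 - \frac{2}{5 - 15}\right) - 15124 = \left(15 - \frac{2}{-10}\right) - 15124 = \left(15 - - \frac{1}{5}\right) - 15124 = \left(15 + \frac{1}{5}\right) - 15124 = \frac{76}{5} - 15124 = - \frac{75544}{5}$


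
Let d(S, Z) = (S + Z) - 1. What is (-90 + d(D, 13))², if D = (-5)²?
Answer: 2809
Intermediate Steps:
D = 25
d(S, Z) = -1 + S + Z
(-90 + d(D, 13))² = (-90 + (-1 + 25 + 13))² = (-90 + 37)² = (-53)² = 2809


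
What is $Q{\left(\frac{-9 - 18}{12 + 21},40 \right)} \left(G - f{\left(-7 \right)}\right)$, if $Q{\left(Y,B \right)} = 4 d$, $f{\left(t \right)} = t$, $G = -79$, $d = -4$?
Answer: $1152$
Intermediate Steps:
$Q{\left(Y,B \right)} = -16$ ($Q{\left(Y,B \right)} = 4 \left(-4\right) = -16$)
$Q{\left(\frac{-9 - 18}{12 + 21},40 \right)} \left(G - f{\left(-7 \right)}\right) = - 16 \left(-79 - -7\right) = - 16 \left(-79 + 7\right) = \left(-16\right) \left(-72\right) = 1152$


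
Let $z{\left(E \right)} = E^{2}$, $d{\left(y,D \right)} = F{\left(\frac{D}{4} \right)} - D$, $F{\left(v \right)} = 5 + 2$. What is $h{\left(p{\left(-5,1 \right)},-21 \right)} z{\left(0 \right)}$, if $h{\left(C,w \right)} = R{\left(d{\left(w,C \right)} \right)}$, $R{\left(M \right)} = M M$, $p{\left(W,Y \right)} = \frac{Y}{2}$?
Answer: $0$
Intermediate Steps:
$p{\left(W,Y \right)} = \frac{Y}{2}$ ($p{\left(W,Y \right)} = Y \frac{1}{2} = \frac{Y}{2}$)
$F{\left(v \right)} = 7$
$d{\left(y,D \right)} = 7 - D$
$R{\left(M \right)} = M^{2}$
$h{\left(C,w \right)} = \left(7 - C\right)^{2}$
$h{\left(p{\left(-5,1 \right)},-21 \right)} z{\left(0 \right)} = \left(-7 + \frac{1}{2} \cdot 1\right)^{2} \cdot 0^{2} = \left(-7 + \frac{1}{2}\right)^{2} \cdot 0 = \left(- \frac{13}{2}\right)^{2} \cdot 0 = \frac{169}{4} \cdot 0 = 0$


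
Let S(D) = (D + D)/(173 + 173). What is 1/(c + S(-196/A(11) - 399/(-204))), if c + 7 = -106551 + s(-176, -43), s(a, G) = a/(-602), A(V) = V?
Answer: -38950604/4150490644845 ≈ -9.3846e-6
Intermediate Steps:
s(a, G) = -a/602 (s(a, G) = a*(-1/602) = -a/602)
S(D) = D/173 (S(D) = (2*D)/346 = (2*D)*(1/346) = D/173)
c = -32073870/301 (c = -7 + (-106551 - 1/602*(-176)) = -7 + (-106551 + 88/301) = -7 - 32071763/301 = -32073870/301 ≈ -1.0656e+5)
1/(c + S(-196/A(11) - 399/(-204))) = 1/(-32073870/301 + (-196/11 - 399/(-204))/173) = 1/(-32073870/301 + (-196*1/11 - 399*(-1/204))/173) = 1/(-32073870/301 + (-196/11 + 133/68)/173) = 1/(-32073870/301 + (1/173)*(-11865/748)) = 1/(-32073870/301 - 11865/129404) = 1/(-4150490644845/38950604) = -38950604/4150490644845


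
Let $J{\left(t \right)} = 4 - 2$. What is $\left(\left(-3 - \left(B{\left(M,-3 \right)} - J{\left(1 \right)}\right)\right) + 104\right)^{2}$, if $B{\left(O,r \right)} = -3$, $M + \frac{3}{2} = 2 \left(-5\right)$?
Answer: $11236$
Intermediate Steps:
$M = - \frac{23}{2}$ ($M = - \frac{3}{2} + 2 \left(-5\right) = - \frac{3}{2} - 10 = - \frac{23}{2} \approx -11.5$)
$J{\left(t \right)} = 2$ ($J{\left(t \right)} = 4 - 2 = 2$)
$\left(\left(-3 - \left(B{\left(M,-3 \right)} - J{\left(1 \right)}\right)\right) + 104\right)^{2} = \left(\left(-3 - \left(-3 - 2\right)\right) + 104\right)^{2} = \left(\left(-3 - -5\right) + 104\right)^{2} = \left(\left(-3 + 5\right) + 104\right)^{2} = \left(2 + 104\right)^{2} = 106^{2} = 11236$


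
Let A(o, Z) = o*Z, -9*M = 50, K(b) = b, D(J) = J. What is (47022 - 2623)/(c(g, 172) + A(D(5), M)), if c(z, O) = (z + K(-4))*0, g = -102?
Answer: -399591/250 ≈ -1598.4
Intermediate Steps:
M = -50/9 (M = -⅑*50 = -50/9 ≈ -5.5556)
A(o, Z) = Z*o
c(z, O) = 0 (c(z, O) = (z - 4)*0 = (-4 + z)*0 = 0)
(47022 - 2623)/(c(g, 172) + A(D(5), M)) = (47022 - 2623)/(0 - 50/9*5) = 44399/(0 - 250/9) = 44399/(-250/9) = 44399*(-9/250) = -399591/250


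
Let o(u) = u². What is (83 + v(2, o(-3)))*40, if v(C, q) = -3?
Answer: 3200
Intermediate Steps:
(83 + v(2, o(-3)))*40 = (83 - 3)*40 = 80*40 = 3200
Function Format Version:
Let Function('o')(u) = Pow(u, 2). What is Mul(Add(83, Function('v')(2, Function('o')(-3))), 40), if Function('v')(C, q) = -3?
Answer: 3200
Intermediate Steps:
Mul(Add(83, Function('v')(2, Function('o')(-3))), 40) = Mul(Add(83, -3), 40) = Mul(80, 40) = 3200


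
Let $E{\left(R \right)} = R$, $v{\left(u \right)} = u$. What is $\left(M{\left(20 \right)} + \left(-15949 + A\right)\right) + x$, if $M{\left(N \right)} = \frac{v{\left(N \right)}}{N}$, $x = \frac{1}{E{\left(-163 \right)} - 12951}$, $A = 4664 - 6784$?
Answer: $- \frac{236943753}{13114} \approx -18068.0$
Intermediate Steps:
$A = -2120$ ($A = 4664 - 6784 = -2120$)
$x = - \frac{1}{13114}$ ($x = \frac{1}{-163 - 12951} = \frac{1}{-13114} = - \frac{1}{13114} \approx -7.6254 \cdot 10^{-5}$)
$M{\left(N \right)} = 1$ ($M{\left(N \right)} = \frac{N}{N} = 1$)
$\left(M{\left(20 \right)} + \left(-15949 + A\right)\right) + x = \left(1 - 18069\right) - \frac{1}{13114} = -18068 - \frac{1}{13114} = - \frac{236943753}{13114}$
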